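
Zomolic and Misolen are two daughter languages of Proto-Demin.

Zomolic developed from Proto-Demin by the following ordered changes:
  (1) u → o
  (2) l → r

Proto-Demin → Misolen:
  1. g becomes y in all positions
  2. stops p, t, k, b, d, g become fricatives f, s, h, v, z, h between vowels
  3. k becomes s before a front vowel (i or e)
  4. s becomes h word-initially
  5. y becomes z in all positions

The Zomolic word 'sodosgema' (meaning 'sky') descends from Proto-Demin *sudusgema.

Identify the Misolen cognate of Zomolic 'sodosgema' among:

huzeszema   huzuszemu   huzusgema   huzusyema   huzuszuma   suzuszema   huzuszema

huzuszema

Misolen: *sudusgema > sudusyema > suzusyema > huzusyema > huzuszema  (by unconditioned shift, intervocalic lenition, debuccalisation, unconditioned shift)
The other candidates each miss or misapply at least one Misolen change.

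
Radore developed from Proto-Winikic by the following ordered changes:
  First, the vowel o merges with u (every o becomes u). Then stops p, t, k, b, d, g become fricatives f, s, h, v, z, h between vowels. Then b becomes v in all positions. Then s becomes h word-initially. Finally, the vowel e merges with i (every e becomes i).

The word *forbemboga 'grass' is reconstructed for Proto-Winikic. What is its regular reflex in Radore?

Radore: start from *forbemboga.
  rule 1 (vowel merger): forbemboga → furbembuga
  rule 2 (intervocalic lenition): furbembuga → furbembuha
  rule 3 (unconditioned shift): furbembuha → furvemvuha
  rule 4: no change — furvemvuha
  rule 5 (vowel merger): furvemvuha → furvimvuha
  ⇒ Radore furvimvuha

furvimvuha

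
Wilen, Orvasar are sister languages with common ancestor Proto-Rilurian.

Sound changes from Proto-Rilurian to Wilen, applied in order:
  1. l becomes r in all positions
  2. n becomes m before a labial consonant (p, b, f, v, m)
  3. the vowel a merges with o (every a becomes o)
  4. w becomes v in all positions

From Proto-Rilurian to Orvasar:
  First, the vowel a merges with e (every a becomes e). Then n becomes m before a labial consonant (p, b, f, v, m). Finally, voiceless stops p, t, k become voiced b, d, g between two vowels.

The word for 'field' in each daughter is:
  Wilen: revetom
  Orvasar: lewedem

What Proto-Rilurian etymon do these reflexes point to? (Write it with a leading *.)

Position 6: Wilen has o, Orvasar has e. Taking the neighbouring segments as reconstructed: Wilen o could go back to *a or *o; Orvasar e could go back to *a or *e — the one source consistent with every daughter is *a.
Position 5: Wilen has t, Orvasar has d. Wilen preserves t here (none of its changes turn any other segment into t), so the proto-segment is *t.
Position 1: Wilen has r, Orvasar has l. Orvasar preserves l here (none of its changes turn any other segment into l), so the proto-segment is *l.
Verify the candidate proto-form against each daughter:
Wilen: *lewetam > rewetam > rewetom > revetom  (by unconditioned shift, vowel merger, unconditioned shift)
Orvasar: *lewetam > lewetem > lewedem  (by vowel merger, intervocalic voicing)
Only *lewetam yields all of Wilen revetom, Orvasar lewedem.

*lewetam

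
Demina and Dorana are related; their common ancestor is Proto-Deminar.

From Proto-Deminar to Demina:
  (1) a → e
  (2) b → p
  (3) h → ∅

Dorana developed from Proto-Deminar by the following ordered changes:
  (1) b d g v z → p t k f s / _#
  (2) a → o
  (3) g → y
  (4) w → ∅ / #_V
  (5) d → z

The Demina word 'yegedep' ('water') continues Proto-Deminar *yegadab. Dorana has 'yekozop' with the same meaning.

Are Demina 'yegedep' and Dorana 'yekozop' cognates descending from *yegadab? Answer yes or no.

no

Derive the expected Dorana reflex of *yegadab:
Dorana: *yegadab > yegadap > yegodop > yeyodop > yeyozop  (by final devoicing, vowel merger, unconditioned shift, unconditioned shift)
The regular Dorana reflex would be 'yeyozop', but the attested form is 'yekozop'. The correspondence is irregular, so they are not cognates (the Dorana form has a different source).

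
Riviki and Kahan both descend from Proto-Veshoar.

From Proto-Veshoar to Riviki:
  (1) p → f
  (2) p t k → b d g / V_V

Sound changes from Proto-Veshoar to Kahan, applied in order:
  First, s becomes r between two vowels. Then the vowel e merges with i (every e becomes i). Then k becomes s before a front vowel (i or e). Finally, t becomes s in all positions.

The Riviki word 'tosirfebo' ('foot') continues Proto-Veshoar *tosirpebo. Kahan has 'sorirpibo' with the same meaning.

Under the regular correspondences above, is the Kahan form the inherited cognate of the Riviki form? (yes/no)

Derive the expected Kahan reflex of *tosirpebo:
Kahan: *tosirpebo > torirpebo > torirpibo > sorirpibo  (by rhotacism, vowel merger, unconditioned shift)
Kahan 'sorirpibo' matches the regular reflex exactly, so the pair is cognate.

yes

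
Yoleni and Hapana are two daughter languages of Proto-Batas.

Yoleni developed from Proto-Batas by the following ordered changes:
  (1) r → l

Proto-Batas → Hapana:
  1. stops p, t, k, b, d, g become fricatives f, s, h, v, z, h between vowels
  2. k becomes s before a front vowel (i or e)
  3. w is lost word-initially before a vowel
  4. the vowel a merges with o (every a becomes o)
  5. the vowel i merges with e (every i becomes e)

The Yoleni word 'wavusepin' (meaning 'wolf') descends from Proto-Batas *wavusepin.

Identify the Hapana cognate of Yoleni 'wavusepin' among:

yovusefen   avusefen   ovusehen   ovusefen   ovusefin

ovusefen

Hapana: start from *wavusepin.
  rule 1 (intervocalic lenition): wavusepin → wavusefin
  rule 2: no change — wavusefin
  rule 3 (glide loss): wavusefin → avusefin
  rule 4 (vowel merger): avusefin → ovusefin
  rule 5 (vowel merger): ovusefin → ovusefen
  ⇒ Hapana ovusefen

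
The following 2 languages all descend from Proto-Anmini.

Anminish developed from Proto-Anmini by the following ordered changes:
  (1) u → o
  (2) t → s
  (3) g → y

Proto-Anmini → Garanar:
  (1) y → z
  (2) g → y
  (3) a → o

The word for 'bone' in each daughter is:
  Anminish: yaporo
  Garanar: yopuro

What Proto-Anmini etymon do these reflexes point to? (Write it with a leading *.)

*gapuro

Position 2: Anminish has a, Garanar has o. Anminish preserves a here (none of its changes turn any other segment into a), so the proto-segment is *a.
Position 1: Anminish has y, Garanar has y. In Garanar, y can only continue *g, so the proto-segment is *g.
Position 4: Anminish has o, Garanar has u. Garanar preserves u here (none of its changes turn any other segment into u), so the proto-segment is *u.
The remaining positions agree across the daughters. Check the candidate against every language:
Anminish: start from *gapuro.
  rule 1 (vowel merger): gapuro → gaporo
  rule 2: no change — gaporo
  rule 3 (unconditioned shift): gaporo → yaporo
  ⇒ Anminish yaporo
Garanar: *gapuro > yapuro > yopuro  (by unconditioned shift, vowel merger)
*gapuro is the unique common source.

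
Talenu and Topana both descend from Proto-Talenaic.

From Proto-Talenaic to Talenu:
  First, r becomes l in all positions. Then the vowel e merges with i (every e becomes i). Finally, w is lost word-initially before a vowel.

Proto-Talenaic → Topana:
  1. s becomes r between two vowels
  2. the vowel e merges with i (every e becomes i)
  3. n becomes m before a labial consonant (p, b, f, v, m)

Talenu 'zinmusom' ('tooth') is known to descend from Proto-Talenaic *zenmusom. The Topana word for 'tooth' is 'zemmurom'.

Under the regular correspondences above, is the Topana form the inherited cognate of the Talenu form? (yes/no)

no

Derive the expected Topana reflex of *zenmusom:
Topana: *zenmusom > zenmurom > zinmurom > zimmurom  (by rhotacism, vowel merger, nasal place assimilation)
The regular Topana reflex would be 'zimmurom', but the attested form is 'zemmurom'. The correspondence is irregular, so they are not cognates (the Topana form has a different source).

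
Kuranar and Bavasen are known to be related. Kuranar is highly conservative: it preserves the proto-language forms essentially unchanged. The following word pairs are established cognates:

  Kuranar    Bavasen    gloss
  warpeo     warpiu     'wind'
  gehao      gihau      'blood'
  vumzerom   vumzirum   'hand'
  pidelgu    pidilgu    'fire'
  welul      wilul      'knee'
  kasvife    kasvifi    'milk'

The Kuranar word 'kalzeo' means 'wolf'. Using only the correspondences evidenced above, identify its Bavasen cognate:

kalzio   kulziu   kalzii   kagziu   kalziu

kalziu

warpeo ~ warpiu — Kuranar e corresponds to Bavasen i after a consonant, before a back vowel.
warpeo ~ warpiu, gehao ~ gihau — Kuranar o corresponds to Bavasen u word-finally.
Applying these to Kuranar 'kalzeo':
  kalzeo → kalzio   (e→i after a consonant, before a back vowel)
  kalzio → kalziu   (o→u word-finally)
So the Bavasen cognate is 'kalziu'.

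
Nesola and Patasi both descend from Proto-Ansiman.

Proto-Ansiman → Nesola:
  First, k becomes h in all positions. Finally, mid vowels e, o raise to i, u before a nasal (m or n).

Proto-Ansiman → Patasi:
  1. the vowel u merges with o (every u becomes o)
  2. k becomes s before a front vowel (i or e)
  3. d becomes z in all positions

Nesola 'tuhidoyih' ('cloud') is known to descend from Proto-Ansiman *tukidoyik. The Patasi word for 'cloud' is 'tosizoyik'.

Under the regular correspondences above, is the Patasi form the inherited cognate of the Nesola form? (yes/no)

Derive the expected Patasi reflex of *tukidoyik:
Patasi: start from *tukidoyik.
  rule 1 (vowel merger): tukidoyik → tokidoyik
  rule 2 (palatalisation): tokidoyik → tosidoyik
  rule 3 (unconditioned shift): tosidoyik → tosizoyik
  ⇒ Patasi tosizoyik
Patasi 'tosizoyik' matches the regular reflex exactly, so the pair is cognate.

yes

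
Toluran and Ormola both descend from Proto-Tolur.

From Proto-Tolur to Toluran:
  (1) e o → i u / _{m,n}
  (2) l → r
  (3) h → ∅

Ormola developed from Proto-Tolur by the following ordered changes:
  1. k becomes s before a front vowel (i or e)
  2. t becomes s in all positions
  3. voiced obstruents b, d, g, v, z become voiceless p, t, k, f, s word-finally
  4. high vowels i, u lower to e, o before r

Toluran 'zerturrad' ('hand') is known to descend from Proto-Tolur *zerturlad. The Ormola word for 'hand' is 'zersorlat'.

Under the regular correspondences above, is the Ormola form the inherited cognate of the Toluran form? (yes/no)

Derive the expected Ormola reflex of *zerturlad:
Ormola: *zerturlad
  zerturlad (rule 1 does not apply)
  zerturlad → zersurlad   [unconditioned shift]
  zersurlad → zersurlat   [final devoicing]
  zersurlat → zersorlat   [pre-rhotic lowering]
  giving Ormola zersorlat.
Ormola 'zersorlat' matches the regular reflex exactly, so the pair is cognate.

yes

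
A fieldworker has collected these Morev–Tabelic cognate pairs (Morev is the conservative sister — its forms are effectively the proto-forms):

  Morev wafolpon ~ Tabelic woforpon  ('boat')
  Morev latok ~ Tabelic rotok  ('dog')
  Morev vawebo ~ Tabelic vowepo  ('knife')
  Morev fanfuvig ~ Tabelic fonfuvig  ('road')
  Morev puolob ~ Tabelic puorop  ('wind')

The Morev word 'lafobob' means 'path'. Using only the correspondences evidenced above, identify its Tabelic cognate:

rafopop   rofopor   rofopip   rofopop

latok ~ rotok — Morev l corresponds to Tabelic r word-initially before a back vowel.
wafolpon ~ woforpon — Morev a corresponds to Tabelic o after a consonant, before a labial obstruent.
vawebo ~ vowepo — Morev b corresponds to Tabelic p between vowels (before a back vowel).
puolob ~ puorop — Morev b corresponds to Tabelic p word-finally.
Applying these to Morev 'lafobob':
  lafobob → rafobob   (l→r word-initially before a back vowel)
  rafobob → rofobob   (a→o after a consonant, before a labial obstruent)
  rofobob → rofopob   (b→p between vowels (before a back vowel))
  rofopob → rofopop   (b→p word-finally)
So the Tabelic cognate is 'rofopop'.

rofopop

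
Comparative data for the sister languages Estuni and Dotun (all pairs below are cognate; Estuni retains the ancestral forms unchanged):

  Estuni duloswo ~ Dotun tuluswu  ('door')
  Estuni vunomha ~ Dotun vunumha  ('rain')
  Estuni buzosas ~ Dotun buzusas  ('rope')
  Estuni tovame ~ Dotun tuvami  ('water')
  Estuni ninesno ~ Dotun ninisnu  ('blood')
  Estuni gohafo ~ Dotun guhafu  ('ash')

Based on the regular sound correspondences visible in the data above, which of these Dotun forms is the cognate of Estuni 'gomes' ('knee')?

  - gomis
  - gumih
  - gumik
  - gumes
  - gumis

vunomha ~ vunumha — Estuni o corresponds to Dotun u after a consonant, before a nasal.
ninesno ~ ninisnu — Estuni e corresponds to Dotun i after a consonant, before a consonant other than r, m, n, p, b, f, v.
Applying these to Estuni 'gomes':
  gomes → gumes   (o→u after a consonant, before a nasal)
  gumes → gumis   (e→i after a consonant, before a consonant other than r, m, n, p, b, f, v)
So the Dotun cognate is 'gumis'.

gumis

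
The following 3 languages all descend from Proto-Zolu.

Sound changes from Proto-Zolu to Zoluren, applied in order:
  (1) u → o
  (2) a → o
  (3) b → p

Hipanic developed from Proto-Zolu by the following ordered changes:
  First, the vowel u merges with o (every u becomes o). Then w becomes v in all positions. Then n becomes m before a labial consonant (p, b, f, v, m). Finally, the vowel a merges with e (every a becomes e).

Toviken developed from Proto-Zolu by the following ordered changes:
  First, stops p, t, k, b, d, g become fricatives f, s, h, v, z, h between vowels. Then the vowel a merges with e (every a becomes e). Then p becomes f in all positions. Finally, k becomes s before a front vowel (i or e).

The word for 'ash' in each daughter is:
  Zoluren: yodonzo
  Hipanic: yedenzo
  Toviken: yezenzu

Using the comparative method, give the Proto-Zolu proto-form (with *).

*yadanzu

Position 7: Zoluren has o, Hipanic has o, Toviken has u. Toviken preserves u here (none of its changes turn any other segment into u), so the proto-segment is *u.
Position 2: Zoluren has o, Hipanic has e, Toviken has e. Taking the neighbouring segments as reconstructed: Zoluren o could go back to *a or *o or *u; Hipanic e could go back to *a or *e; Toviken e could go back to *a or *e — the one source consistent with every daughter is *a.
Verify the candidate proto-form against each daughter:
Zoluren: *yadanzu
  yadanzu → yadanzo   [vowel merger]
  yadanzo → yodonzo   [vowel merger]
  yodonzo (rule 3 does not apply)
  giving Zoluren yodonzo.
Hipanic: *yadanzu > yadanzo > yedenzo  (by vowel merger, vowel merger)
Toviken: start from *yadanzu.
  rule 1 (intervocalic lenition): yadanzu → yazanzu
  rule 2 (vowel merger): yazanzu → yezenzu
  rule 3: no change — yezenzu
  rule 4: no change — yezenzu
  ⇒ Toviken yezenzu
Only *yadanzu yields all of Zoluren yodonzo, Hipanic yedenzo, Toviken yezenzu.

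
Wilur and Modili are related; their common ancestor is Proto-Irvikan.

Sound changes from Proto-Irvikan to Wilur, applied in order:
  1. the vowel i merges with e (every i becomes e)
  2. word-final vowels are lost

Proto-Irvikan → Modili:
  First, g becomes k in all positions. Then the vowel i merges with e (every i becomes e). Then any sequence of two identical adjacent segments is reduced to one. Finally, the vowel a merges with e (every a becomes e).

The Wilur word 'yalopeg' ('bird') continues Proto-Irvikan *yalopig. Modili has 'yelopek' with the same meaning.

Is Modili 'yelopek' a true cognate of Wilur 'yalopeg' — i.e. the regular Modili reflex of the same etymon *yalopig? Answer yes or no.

yes

Derive the expected Modili reflex of *yalopig:
Modili: start from *yalopig.
  rule 1 (unconditioned shift): yalopig → yalopik
  rule 2 (vowel merger): yalopik → yalopek
  rule 3: no change — yalopek
  rule 4 (vowel merger): yalopek → yelopek
  ⇒ Modili yelopek
Modili 'yelopek' matches the regular reflex exactly, so the pair is cognate.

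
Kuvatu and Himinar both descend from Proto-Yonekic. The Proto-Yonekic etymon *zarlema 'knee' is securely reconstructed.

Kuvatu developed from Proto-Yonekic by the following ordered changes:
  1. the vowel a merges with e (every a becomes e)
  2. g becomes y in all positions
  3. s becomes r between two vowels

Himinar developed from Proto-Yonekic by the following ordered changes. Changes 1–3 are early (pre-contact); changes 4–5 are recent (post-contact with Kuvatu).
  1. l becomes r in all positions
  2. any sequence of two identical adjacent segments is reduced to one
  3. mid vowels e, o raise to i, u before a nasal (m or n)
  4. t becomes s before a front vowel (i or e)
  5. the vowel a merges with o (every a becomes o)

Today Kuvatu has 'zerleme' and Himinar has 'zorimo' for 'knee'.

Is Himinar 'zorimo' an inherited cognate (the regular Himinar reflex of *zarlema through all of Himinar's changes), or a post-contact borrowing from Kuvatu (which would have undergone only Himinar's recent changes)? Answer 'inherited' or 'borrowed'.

inherited

If inherited, *zarlema would pass through all of Himinar's changes:
Himinar: *zarlema > zarrema > zarema > zarima > zorimo  (by unconditioned shift, degemination, pre-nasal raising, vowel merger)
If borrowed from Kuvatu 'zerleme' after the early changes, it would undergo only the recent ones:
  rule 4 (palatalisation): no change (zerleme)
  rule 5 (vowel merger): no change (zerleme)
  ⇒ as a loan: zerleme
Himinar 'zorimo' matches the inherited outcome exactly, so it is an inherited cognate, not a loan.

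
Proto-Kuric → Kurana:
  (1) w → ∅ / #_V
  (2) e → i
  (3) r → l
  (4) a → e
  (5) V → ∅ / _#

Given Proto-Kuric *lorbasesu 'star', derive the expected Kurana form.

Kurana: *lorbasesu
  lorbasesu (rule 1 does not apply)
  lorbasesu → lorbasisu   [vowel merger]
  lorbasisu → lolbasisu   [unconditioned shift]
  lolbasisu → lolbesisu   [vowel merger]
  lolbesisu → lolbesis   [apocope]
  giving Kurana lolbesis.

lolbesis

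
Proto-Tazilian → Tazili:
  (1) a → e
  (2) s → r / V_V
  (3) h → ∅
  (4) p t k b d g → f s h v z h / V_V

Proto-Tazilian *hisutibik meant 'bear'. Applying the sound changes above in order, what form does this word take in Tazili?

Tazili: *hisutibik
  hisutibik (rule 1 does not apply)
  hisutibik → hirutibik   [rhotacism]
  hirutibik → irutibik   [h-loss]
  irutibik → irusivik   [intervocalic lenition]
  giving Tazili irusivik.

irusivik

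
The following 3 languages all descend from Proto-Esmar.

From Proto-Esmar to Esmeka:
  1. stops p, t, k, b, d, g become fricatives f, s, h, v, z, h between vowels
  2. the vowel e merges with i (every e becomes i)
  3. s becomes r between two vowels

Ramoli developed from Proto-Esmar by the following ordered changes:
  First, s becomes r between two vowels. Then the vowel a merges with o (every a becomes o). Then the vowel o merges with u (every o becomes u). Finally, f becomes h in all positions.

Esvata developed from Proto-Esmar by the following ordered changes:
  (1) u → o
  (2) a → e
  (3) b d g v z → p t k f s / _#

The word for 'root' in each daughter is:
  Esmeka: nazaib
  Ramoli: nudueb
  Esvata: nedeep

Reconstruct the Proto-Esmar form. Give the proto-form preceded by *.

Position 6: Esmeka has b, Ramoli has b, Esvata has p. Esmeka preserves b here (none of its changes turn any other segment into b), so the proto-segment is *b.
Position 2: Esmeka has a, Ramoli has u, Esvata has e. Esmeka preserves a here (none of its changes turn any other segment into a), so the proto-segment is *a.
This points to *nadaeb. Verify forward in each daughter:
Esmeka: *nadaeb
  nadaeb → nazaeb   [intervocalic lenition]
  nazaeb → nazaib   [vowel merger]
  nazaib (rule 3 does not apply)
  giving Esmeka nazaib.
Ramoli: *nadaeb > nodoeb > nudueb  (by vowel merger, vowel merger)
Esvata: start from *nadaeb.
  rule 1: no change — nadaeb
  rule 2 (vowel merger): nadaeb → nedeeb
  rule 3 (final devoicing): nedeeb → nedeep
  ⇒ Esvata nedeep
*nadaeb is the unique common source.

*nadaeb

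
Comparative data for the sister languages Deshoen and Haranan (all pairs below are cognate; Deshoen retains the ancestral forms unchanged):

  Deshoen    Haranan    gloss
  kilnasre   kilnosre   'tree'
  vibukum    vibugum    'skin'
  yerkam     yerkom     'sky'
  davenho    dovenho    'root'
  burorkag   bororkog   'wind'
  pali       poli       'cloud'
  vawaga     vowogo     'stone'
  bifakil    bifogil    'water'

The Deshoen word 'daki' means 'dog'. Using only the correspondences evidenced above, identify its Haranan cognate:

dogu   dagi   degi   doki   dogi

dogi

kilnasre ~ kilnosre, burorkag ~ bororkog — Deshoen a corresponds to Haranan o after a consonant, before a consonant other than r, m, n, p, b, f, v.
bifakil ~ bifogil — Deshoen k corresponds to Haranan g between vowels (before a front vowel).
Applying these to Deshoen 'daki':
  daki → doki   (a→o after a consonant, before a consonant other than r, m, n, p, b, f, v)
  doki → dogi   (k→g between vowels (before a front vowel))
So the Haranan cognate is 'dogi'.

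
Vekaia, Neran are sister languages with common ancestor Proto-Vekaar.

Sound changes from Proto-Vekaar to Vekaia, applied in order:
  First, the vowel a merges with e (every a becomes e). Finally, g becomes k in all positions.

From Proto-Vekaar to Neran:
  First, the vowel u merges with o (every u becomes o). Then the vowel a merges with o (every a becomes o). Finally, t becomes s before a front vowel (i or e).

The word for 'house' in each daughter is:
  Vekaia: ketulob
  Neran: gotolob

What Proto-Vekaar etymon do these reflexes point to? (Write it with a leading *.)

Position 1: Vekaia has k, Neran has g. Neran preserves g here (none of its changes turn any other segment into g), so the proto-segment is *g.
Position 2: Vekaia has e, Neran has o. Taking the neighbouring segments as reconstructed: Vekaia e could go back to *a or *e; Neran o could go back to *a or *o or *u — the one source consistent with every daughter is *a.
Position 4: Vekaia has u, Neran has o. Vekaia preserves u here (none of its changes turn any other segment into u), so the proto-segment is *u.
This points to *gatulob. Verify forward in each daughter:
Vekaia: *gatulob
  gatulob → getulob   [vowel merger]
  getulob → ketulob   [unconditioned shift]
  giving Vekaia ketulob.
Neran: *gatulob
  gatulob → gatolob   [vowel merger]
  gatolob → gotolob   [vowel merger]
  gotolob (rule 3 does not apply)
  giving Neran gotolob.
*gatulob is the unique common source.

*gatulob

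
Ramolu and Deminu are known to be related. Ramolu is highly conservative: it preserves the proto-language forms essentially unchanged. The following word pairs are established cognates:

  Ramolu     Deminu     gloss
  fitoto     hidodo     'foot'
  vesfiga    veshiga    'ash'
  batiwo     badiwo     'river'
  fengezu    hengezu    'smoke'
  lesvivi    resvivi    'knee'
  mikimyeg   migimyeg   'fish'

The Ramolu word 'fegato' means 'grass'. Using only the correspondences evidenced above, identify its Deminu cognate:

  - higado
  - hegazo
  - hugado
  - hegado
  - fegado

fengezu ~ hengezu — Ramolu f corresponds to Deminu h word-initially before a front vowel.
fitoto ~ hidodo — Ramolu t corresponds to Deminu d between vowels (before a back vowel).
Applying these to Ramolu 'fegato':
  fegato → hegato   (f→h word-initially before a front vowel)
  hegato → hegado   (t→d between vowels (before a back vowel))
So the Deminu cognate is 'hegado'.

hegado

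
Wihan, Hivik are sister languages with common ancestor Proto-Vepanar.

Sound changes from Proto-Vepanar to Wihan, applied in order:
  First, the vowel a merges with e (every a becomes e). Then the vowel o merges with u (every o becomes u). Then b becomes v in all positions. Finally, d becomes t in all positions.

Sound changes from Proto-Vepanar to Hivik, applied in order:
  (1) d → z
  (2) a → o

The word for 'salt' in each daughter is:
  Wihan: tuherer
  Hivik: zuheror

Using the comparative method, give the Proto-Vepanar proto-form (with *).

*duherar

Position 6: Wihan has e, Hivik has o. Taking the neighbouring segments as reconstructed: Wihan e could go back to *a or *e; Hivik o could go back to *a or *o — the one source consistent with every daughter is *a.
Position 1: Wihan has t, Hivik has z. Taking the neighbouring segments as reconstructed: Wihan t could go back to *t or *d; Hivik z could go back to *d or *z — the one source consistent with every daughter is *d.
Continuing position by position gives *duherar; check it forward:
Wihan: *duherar
  duherar → duherer   [vowel merger]
  duherer (rule 2 does not apply)
  duherer (rule 3 does not apply)
  duherer → tuherer   [unconditioned shift]
  giving Wihan tuherer.
Hivik: *duherar > zuherar > zuheror  (by unconditioned shift, vowel merger)
Only *duherar yields all of Wihan tuherer, Hivik zuheror.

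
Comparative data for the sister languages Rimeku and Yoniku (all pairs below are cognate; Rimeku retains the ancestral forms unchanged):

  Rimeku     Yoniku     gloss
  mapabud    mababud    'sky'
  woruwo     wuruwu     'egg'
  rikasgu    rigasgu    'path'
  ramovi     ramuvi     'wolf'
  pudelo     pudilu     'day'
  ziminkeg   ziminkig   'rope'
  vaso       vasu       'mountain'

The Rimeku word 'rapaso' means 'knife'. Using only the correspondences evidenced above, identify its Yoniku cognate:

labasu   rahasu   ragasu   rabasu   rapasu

rabasu

mapabud ~ mababud — Rimeku p corresponds to Yoniku b between vowels (before a back vowel).
woruwo ~ wuruwu, pudelo ~ pudilu — Rimeku o corresponds to Yoniku u word-finally.
Applying these to Rimeku 'rapaso':
  rapaso → rabaso   (p→b between vowels (before a back vowel))
  rabaso → rabasu   (o→u word-finally)
So the Yoniku cognate is 'rabasu'.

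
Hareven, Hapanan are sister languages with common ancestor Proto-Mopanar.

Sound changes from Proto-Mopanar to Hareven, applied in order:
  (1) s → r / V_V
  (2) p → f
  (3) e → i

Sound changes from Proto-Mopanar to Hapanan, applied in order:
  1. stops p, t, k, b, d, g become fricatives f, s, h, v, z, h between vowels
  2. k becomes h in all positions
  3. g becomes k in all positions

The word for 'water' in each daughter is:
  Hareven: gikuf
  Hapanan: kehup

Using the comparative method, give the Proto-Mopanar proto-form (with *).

*gekup

Position 5: Hareven has f, Hapanan has p. Hapanan preserves p here (none of its changes turn any other segment into p), so the proto-segment is *p.
Position 2: Hareven has i, Hapanan has e. Hapanan preserves e here (none of its changes turn any other segment into e), so the proto-segment is *e.
Position 1: Hareven has g, Hapanan has k. Hareven preserves g here (none of its changes turn any other segment into g), so the proto-segment is *g.
This points to *gekup. Verify forward in each daughter:
Hareven: start from *gekup.
  rule 1: no change — gekup
  rule 2 (unconditioned shift): gekup → gekuf
  rule 3 (vowel merger): gekuf → gikuf
  ⇒ Hareven gikuf
Hapanan: start from *gekup.
  rule 1 (intervocalic lenition): gekup → gehup
  rule 2: no change — gehup
  rule 3 (unconditioned shift): gehup → kehup
  ⇒ Hapanan kehup
No other proto-form is consistent with every reflex, so the reconstruction is *gekup.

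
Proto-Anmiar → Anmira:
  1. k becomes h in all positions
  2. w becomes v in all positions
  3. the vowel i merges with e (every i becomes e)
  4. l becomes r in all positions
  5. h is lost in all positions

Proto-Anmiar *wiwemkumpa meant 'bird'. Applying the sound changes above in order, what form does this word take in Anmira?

vevemumpa

Anmira: start from *wiwemkumpa.
  rule 1 (unconditioned shift): wiwemkumpa → wiwemhumpa
  rule 2 (unconditioned shift): wiwemhumpa → vivemhumpa
  rule 3 (vowel merger): vivemhumpa → vevemhumpa
  rule 4: no change — vevemhumpa
  rule 5 (h-loss): vevemhumpa → vevemumpa
  ⇒ Anmira vevemumpa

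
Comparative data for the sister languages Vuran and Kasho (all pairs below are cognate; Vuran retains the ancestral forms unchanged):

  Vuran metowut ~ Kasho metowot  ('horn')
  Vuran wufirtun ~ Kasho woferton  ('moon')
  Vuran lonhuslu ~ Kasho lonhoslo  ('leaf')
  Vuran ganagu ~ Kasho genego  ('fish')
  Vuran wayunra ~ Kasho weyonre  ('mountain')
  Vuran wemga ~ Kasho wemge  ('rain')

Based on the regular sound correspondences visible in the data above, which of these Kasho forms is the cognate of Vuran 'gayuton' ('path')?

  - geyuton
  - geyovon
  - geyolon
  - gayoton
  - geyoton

geyoton

ganagu ~ genego, wayunra ~ weyonre — Vuran a corresponds to Kasho e after a consonant, before a consonant other than r, m, n, p, b, f, v.
metowut ~ metowot, lonhuslu ~ lonhoslo — Vuran u corresponds to Kasho o after a consonant, before a consonant other than r, m, n, p, b, f, v.
Applying these to Vuran 'gayuton':
  gayuton → geyuton   (a→e after a consonant, before a consonant other than r, m, n, p, b, f, v)
  geyuton → geyoton   (u→o after a consonant, before a consonant other than r, m, n, p, b, f, v)
So the Kasho cognate is 'geyoton'.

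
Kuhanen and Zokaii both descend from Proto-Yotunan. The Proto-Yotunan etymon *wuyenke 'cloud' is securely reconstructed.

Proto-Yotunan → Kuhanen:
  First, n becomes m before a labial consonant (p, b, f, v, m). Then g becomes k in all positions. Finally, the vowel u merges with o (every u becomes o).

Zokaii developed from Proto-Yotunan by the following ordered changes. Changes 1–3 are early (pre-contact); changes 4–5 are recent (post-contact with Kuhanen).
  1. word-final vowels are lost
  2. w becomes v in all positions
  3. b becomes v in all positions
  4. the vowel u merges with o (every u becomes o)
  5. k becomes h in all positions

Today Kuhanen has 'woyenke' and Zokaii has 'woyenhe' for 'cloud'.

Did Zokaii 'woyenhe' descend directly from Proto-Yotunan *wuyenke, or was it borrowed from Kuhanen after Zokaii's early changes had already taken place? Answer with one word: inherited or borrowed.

borrowed

If inherited, *wuyenke would pass through all of Zokaii's changes:
Zokaii: *wuyenke
  wuyenke → wuyenk   [apocope]
  wuyenk → vuyenk   [unconditioned shift]
  vuyenk (rule 3 does not apply)
  vuyenk → voyenk   [vowel merger]
  voyenk → voyenh   [unconditioned shift]
  giving Zokaii voyenh.
If borrowed from Kuhanen 'woyenke' after the early changes, it would undergo only the recent ones:
  rule 4 (vowel merger): no change (woyenke)
  rule 5 (unconditioned shift): woyenke → woyenhe
  ⇒ as a loan: woyenhe
Zokaii 'woyenhe' matches the loan outcome 'woyenhe', not the inherited 'voyenh' — it skipped the early Zokaii changes, so it was borrowed from Kuhanen.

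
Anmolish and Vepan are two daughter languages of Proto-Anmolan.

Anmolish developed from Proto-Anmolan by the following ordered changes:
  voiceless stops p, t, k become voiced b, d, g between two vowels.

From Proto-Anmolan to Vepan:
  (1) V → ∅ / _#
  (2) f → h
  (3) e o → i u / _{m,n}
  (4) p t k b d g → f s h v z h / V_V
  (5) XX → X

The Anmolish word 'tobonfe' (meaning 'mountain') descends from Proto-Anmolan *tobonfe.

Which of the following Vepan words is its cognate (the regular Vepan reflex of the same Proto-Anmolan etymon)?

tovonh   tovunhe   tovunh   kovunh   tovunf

Vepan: *tobonfe > tobonf > tobonh > tobunh > tovunh  (by apocope, unconditioned shift, pre-nasal raising, intervocalic lenition)
Only 'tovunh' matches the regular Vepan development of *tobonfe.

tovunh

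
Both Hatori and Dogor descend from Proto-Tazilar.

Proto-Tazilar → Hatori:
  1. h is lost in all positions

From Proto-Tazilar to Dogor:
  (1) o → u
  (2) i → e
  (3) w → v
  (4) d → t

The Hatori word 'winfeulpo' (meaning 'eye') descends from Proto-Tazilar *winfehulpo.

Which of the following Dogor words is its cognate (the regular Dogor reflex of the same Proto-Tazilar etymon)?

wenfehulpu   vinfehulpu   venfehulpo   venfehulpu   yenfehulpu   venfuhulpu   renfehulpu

Dogor: start from *winfehulpo.
  rule 1 (vowel merger): winfehulpo → winfehulpu
  rule 2 (vowel merger): winfehulpu → wenfehulpu
  rule 3 (unconditioned shift): wenfehulpu → venfehulpu
  rule 4: no change — venfehulpu
  ⇒ Dogor venfehulpu
Only 'venfehulpu' matches the regular Dogor development of *winfehulpo.

venfehulpu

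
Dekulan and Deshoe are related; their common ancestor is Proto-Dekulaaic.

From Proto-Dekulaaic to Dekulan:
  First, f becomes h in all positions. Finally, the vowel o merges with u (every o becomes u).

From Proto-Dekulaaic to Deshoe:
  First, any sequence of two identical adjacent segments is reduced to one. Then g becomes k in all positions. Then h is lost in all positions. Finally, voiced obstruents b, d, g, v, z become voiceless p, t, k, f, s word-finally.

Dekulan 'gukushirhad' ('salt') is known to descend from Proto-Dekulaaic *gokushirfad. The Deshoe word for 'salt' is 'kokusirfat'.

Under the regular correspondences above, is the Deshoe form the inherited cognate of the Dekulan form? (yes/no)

yes

Derive the expected Deshoe reflex of *gokushirfad:
Deshoe: *gokushirfad > kokushirfad > kokusirfad > kokusirfat  (by unconditioned shift, h-loss, final devoicing)
Deshoe 'kokusirfat' matches the regular reflex exactly, so the pair is cognate.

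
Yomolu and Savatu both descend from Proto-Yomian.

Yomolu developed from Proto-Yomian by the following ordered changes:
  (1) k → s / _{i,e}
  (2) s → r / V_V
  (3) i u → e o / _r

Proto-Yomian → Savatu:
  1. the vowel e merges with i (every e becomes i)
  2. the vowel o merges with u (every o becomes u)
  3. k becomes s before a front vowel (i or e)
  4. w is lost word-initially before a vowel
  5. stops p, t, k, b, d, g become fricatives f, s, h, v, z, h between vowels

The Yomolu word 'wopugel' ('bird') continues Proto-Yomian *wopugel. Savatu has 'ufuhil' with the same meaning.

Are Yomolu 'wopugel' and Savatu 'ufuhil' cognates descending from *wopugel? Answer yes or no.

Derive the expected Savatu reflex of *wopugel:
Savatu: start from *wopugel.
  rule 1 (vowel merger): wopugel → wopugil
  rule 2 (vowel merger): wopugil → wupugil
  rule 3: no change — wupugil
  rule 4 (glide loss): wupugil → upugil
  rule 5 (intervocalic lenition): upugil → ufuhil
  ⇒ Savatu ufuhil
Savatu 'ufuhil' matches the regular reflex exactly, so the pair is cognate.

yes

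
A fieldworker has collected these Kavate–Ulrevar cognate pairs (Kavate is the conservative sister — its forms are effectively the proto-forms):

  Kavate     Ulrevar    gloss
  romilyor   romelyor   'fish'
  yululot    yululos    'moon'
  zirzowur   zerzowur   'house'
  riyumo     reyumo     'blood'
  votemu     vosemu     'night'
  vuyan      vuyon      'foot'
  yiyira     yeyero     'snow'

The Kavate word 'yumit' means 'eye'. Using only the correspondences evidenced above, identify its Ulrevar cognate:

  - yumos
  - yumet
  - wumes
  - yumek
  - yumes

yumes

romilyor ~ romelyor, riyumo ~ reyumo — Kavate i corresponds to Ulrevar e after a consonant, before a consonant other than r, m, n, p, b, f, v.
yululot ~ yululos — Kavate t corresponds to Ulrevar s word-finally.
Applying these to Kavate 'yumit':
  yumit → yumet   (i→e after a consonant, before a consonant other than r, m, n, p, b, f, v)
  yumet → yumes   (t→s word-finally)
So the Ulrevar cognate is 'yumes'.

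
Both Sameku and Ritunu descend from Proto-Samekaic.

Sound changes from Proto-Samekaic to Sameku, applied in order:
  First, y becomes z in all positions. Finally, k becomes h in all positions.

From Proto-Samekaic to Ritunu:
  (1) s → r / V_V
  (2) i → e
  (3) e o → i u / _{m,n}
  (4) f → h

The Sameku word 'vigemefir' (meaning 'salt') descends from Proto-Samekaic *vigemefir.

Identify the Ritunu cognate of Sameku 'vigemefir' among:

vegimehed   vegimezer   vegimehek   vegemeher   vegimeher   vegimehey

Ritunu: *vigemefir
  vigemefir (rule 1 does not apply)
  vigemefir → vegemefer   [vowel merger]
  vegemefer → vegimefer   [pre-nasal raising]
  vegimefer → vegimeher   [unconditioned shift]
  giving Ritunu vegimeher.
Only 'vegimeher' matches the regular Ritunu development of *vigemefir.

vegimeher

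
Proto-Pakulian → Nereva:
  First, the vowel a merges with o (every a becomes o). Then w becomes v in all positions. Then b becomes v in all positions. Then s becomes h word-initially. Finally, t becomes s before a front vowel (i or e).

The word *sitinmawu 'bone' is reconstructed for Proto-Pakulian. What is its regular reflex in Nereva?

Nereva: *sitinmawu
  sitinmawu → sitinmowu   [vowel merger]
  sitinmowu → sitinmovu   [unconditioned shift]
  sitinmovu (rule 3 does not apply)
  sitinmovu → hitinmovu   [debuccalisation]
  hitinmovu → hisinmovu   [palatalisation]
  giving Nereva hisinmovu.

hisinmovu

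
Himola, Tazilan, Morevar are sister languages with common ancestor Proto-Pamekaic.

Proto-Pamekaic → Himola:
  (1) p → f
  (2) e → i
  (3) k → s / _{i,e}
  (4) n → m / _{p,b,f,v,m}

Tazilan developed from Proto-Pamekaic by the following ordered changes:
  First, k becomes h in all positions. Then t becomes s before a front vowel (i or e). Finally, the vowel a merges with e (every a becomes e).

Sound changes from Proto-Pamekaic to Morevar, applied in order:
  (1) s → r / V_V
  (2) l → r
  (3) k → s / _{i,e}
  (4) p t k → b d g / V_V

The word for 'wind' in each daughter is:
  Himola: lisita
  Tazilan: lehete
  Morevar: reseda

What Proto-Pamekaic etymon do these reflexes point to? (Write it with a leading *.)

*leketa

Position 1: Himola has l, Tazilan has l, Morevar has r. Himola preserves l here (none of its changes turn any other segment into l), so the proto-segment is *l.
Position 2: Himola has i, Tazilan has e, Morevar has e. Morevar preserves e here (none of its changes turn any other segment into e), so the proto-segment is *e.
This points to *leketa. Verify forward in each daughter:
Himola: *leketa
  leketa (rule 1 does not apply)
  leketa → likita   [vowel merger]
  likita → lisita   [palatalisation]
  lisita (rule 4 does not apply)
  giving Himola lisita.
Tazilan: start from *leketa.
  rule 1 (unconditioned shift): leketa → leheta
  rule 2: no change — leheta
  rule 3 (vowel merger): leheta → lehete
  ⇒ Tazilan lehete
Morevar: *leketa
  leketa (rule 1 does not apply)
  leketa → reketa   [unconditioned shift]
  reketa → reseta   [palatalisation]
  reseta → reseda   [intervocalic voicing]
  giving Morevar reseda.
Only *leketa yields all of Himola lisita, Tazilan lehete, Morevar reseda.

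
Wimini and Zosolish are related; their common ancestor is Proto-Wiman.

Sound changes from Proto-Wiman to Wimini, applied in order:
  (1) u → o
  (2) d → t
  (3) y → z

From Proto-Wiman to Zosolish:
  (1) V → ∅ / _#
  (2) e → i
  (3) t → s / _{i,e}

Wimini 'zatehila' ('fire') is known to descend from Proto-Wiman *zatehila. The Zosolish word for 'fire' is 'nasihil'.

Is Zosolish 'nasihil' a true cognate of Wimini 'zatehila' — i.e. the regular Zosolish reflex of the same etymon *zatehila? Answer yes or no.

no

Derive the expected Zosolish reflex of *zatehila:
Zosolish: start from *zatehila.
  rule 1 (apocope): zatehila → zatehil
  rule 2 (vowel merger): zatehil → zatihil
  rule 3 (palatalisation): zatihil → zasihil
  ⇒ Zosolish zasihil
The regular Zosolish reflex would be 'zasihil', but the attested form is 'nasihil'. The correspondence is irregular, so they are not cognates (the Zosolish form has a different source).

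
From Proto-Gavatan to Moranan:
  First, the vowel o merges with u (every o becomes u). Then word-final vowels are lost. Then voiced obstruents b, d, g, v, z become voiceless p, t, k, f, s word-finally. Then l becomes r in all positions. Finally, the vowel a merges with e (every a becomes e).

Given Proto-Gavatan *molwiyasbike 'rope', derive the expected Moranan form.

murwiyesbik

Moranan: *molwiyasbike
  molwiyasbike → mulwiyasbike   [vowel merger]
  mulwiyasbike → mulwiyasbik   [apocope]
  mulwiyasbik (rule 3 does not apply)
  mulwiyasbik → murwiyasbik   [unconditioned shift]
  murwiyasbik → murwiyesbik   [vowel merger]
  giving Moranan murwiyesbik.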